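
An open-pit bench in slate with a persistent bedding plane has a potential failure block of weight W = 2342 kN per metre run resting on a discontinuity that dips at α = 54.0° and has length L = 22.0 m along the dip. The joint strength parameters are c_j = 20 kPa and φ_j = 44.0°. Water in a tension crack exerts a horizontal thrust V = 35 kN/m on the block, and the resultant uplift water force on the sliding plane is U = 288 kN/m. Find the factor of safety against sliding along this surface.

FS = 0.76

Resolving the block weight along and normal to the plane and applying the Mohr–Coulomb strength on the joint:
N' = W cosα − U − V sinα = 2342·cos54.0° − 288 − 35·sin54.0° = 1060.3 kN/m
Driving force T = W sinα + V cosα = 2342·sin54.0° + 35·cos54.0° = 1915.3 kN/m
Resisting force R = c_j·L + N'·tanφ_j = 20·22.0 + 1060.3·tan44.0° = 440.0 + 1023.9 = 1463.9 kN/m
FS = R / T = 1463.9 / 1915.3 = 0.764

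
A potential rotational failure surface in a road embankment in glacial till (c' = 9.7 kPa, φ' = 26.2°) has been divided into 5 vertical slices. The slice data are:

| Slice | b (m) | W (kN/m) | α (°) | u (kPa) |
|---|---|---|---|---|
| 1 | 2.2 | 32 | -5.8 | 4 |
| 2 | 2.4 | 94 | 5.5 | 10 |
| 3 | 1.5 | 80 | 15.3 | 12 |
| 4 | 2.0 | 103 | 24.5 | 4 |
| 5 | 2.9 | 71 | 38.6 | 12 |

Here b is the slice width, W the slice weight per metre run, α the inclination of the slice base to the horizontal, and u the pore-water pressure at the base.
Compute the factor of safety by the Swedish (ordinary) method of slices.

FS = 2.10

Ordinary method of slices: FS = Σ[c'·Δl_i + (W_i cosα_i − u_i·Δl_i)·tanφ'] / Σ W_i sinα_i, with Δl_i = b_i / cosα_i.
Slice 1: Δl = 2.2/cos(-5.8°) = 2.211 m; N'_1 = 32·cos(-5.8°) − 4·2.211 = 23.0; c'Δl = 21.45; W sinα = -3.2
Slice 2: Δl = 2.4/cos5.5° = 2.411 m; N'_2 = 94·cos5.5° − 10·2.411 = 69.5; c'Δl = 23.39; W sinα = 9.0
Slice 3: Δl = 1.5/cos15.3° = 1.555 m; N'_3 = 80·cos15.3° − 12·1.555 = 58.5; c'Δl = 15.08; W sinα = 21.1
Slice 4: Δl = 2.0/cos24.5° = 2.198 m; N'_4 = 103·cos24.5° − 4·2.198 = 84.9; c'Δl = 21.32; W sinα = 42.7
Slice 5: Δl = 2.9/cos38.6° = 3.711 m; N'_5 = 71·cos38.6° − 12·3.711 = 11.0; c'Δl = 35.99; W sinα = 44.3
Σc'Δl = 117.2 kN/m; ΣN' = 246.8 kN/m; ΣW sinα = 113.9 kN/m
Resisting = 117.2 + 246.8·tan26.2° = 117.2 + 121.5 = 238.7 kN/m
FS = 238.7 / 113.9 = 2.096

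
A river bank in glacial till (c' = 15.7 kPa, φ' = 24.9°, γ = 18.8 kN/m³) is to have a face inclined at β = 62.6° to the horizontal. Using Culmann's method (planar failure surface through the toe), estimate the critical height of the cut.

H_c = 12.88 m

Culmann's analysis gives the critical failure plane at α_cr = (β + φ')/2 = (62.6 + 24.9)/2 = 43.8°, and the critical height
H_c = (4c'/γ) · sinβ cosφ' / [1 − cos(β − φ')]
    = (4·15.7/18.8) · sin62.6°·cos24.9° / [1 − cos(37.7°)]
    = 3.340 · 0.8878·0.9070 / [1 − 0.7912]
    = 3.340 · 0.8053 / 0.2088
    = 12.88 m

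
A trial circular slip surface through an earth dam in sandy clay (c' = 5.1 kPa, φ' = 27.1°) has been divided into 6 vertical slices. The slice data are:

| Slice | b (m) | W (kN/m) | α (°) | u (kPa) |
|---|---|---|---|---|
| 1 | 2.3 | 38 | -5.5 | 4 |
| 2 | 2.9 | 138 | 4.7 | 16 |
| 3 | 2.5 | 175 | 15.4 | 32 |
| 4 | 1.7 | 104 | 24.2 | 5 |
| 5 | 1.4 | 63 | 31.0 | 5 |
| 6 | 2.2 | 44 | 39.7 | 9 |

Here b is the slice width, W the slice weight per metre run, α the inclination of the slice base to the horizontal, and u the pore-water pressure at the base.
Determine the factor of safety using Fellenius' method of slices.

FS = 1.58

Ordinary method of slices: FS = Σ[c'·Δl_i + (W_i cosα_i − u_i·Δl_i)·tanφ'] / Σ W_i sinα_i, with Δl_i = b_i / cosα_i.
Slice 1: Δl = 2.3/cos(-5.5°) = 2.311 m; N'_1 = 38·cos(-5.5°) − 4·2.311 = 28.6; c'Δl = 11.78; W sinα = -3.6
Slice 2: Δl = 2.9/cos4.7° = 2.910 m; N'_2 = 138·cos4.7° − 16·2.910 = 91.0; c'Δl = 14.84; W sinα = 11.3
Slice 3: Δl = 2.5/cos15.4° = 2.593 m; N'_3 = 175·cos15.4° − 32·2.593 = 85.7; c'Δl = 13.22; W sinα = 46.5
Slice 4: Δl = 1.7/cos24.2° = 1.864 m; N'_4 = 104·cos24.2° − 5·1.864 = 85.5; c'Δl = 9.51; W sinα = 42.6
Slice 5: Δl = 1.4/cos31.0° = 1.633 m; N'_5 = 63·cos31.0° − 5·1.633 = 45.8; c'Δl = 8.33; W sinα = 32.4
Slice 6: Δl = 2.2/cos39.7° = 2.859 m; N'_6 = 44·cos39.7° − 9·2.859 = 8.1; c'Δl = 14.58; W sinα = 28.1
Σc'Δl = 72.3 kN/m; ΣN' = 344.8 kN/m; ΣW sinα = 157.3 kN/m
Resisting = 72.3 + 344.8·tan27.1° = 72.3 + 176.4 = 248.7 kN/m
FS = 248.7 / 157.3 = 1.581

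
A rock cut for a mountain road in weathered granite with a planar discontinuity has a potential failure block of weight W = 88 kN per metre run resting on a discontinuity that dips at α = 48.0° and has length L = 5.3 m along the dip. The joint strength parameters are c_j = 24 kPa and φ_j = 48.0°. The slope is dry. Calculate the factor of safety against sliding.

FS = 2.95

Resolving the block weight along and normal to the plane and applying the Mohr–Coulomb strength on the joint:
N' = W cosα = 88·cos48.0° = 58.9 kN/m
Driving force T = W sinα = 88·sin48.0° = 65.4 kN/m
Resisting force R = c_j·L + N'·tanφ_j = 24·5.3 + 58.9·tan48.0° = 127.2 + 65.4 = 192.6 kN/m
FS = R / T = 192.6 / 65.4 = 2.945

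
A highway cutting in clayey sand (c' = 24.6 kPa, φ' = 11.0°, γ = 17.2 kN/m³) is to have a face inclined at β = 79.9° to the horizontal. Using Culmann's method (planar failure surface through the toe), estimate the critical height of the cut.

Culmann's analysis gives the critical failure plane at α_cr = (β + φ')/2 = (79.9 + 11.0)/2 = 45.5°, and the critical height
H_c = (4c'/γ) · sinβ cosφ' / [1 − cos(β − φ')]
    = (4·24.6/17.2) · sin79.9°·cos11.0° / [1 − cos(68.9°)]
    = 5.721 · 0.9845·0.9816 / [1 − 0.3600]
    = 5.721 · 0.9664 / 0.6400
    = 8.64 m

H_c = 8.64 m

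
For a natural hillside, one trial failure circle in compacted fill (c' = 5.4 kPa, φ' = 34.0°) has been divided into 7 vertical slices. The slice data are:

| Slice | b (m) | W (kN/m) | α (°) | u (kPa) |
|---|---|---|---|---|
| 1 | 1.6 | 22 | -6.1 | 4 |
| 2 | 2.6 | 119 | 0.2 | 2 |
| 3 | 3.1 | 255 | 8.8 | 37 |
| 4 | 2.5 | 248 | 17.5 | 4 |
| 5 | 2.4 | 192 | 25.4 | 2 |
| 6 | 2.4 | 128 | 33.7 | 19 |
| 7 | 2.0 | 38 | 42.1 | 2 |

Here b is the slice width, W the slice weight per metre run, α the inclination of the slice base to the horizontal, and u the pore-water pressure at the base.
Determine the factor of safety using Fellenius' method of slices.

FS = 2.04

Ordinary method of slices: FS = Σ[c'·Δl_i + (W_i cosα_i − u_i·Δl_i)·tanφ'] / Σ W_i sinα_i, with Δl_i = b_i / cosα_i.
Slice 1: Δl = 1.6/cos(-6.1°) = 1.609 m; N'_1 = 22·cos(-6.1°) − 4·1.609 = 15.4; c'Δl = 8.69; W sinα = -2.3
Slice 2: Δl = 2.6/cos0.2° = 2.600 m; N'_2 = 119·cos0.2° − 2·2.600 = 113.8; c'Δl = 14.04; W sinα = 0.4
Slice 3: Δl = 3.1/cos8.8° = 3.137 m; N'_3 = 255·cos8.8° − 37·3.137 = 135.9; c'Δl = 16.94; W sinα = 39.0
Slice 4: Δl = 2.5/cos17.5° = 2.621 m; N'_4 = 248·cos17.5° − 4·2.621 = 226.0; c'Δl = 14.16; W sinα = 74.6
Slice 5: Δl = 2.4/cos25.4° = 2.657 m; N'_5 = 192·cos25.4° − 2·2.657 = 168.1; c'Δl = 14.35; W sinα = 82.4
Slice 6: Δl = 2.4/cos33.7° = 2.885 m; N'_6 = 128·cos33.7° − 19·2.885 = 51.7; c'Δl = 15.58; W sinα = 71.0
Slice 7: Δl = 2.0/cos42.1° = 2.696 m; N'_7 = 38·cos42.1° − 2·2.696 = 22.8; c'Δl = 14.56; W sinα = 25.5
Σc'Δl = 98.3 kN/m; ΣN' = 733.8 kN/m; ΣW sinα = 290.5 kN/m
Resisting = 98.3 + 733.8·tan34.0° = 98.3 + 495.0 = 593.3 kN/m
FS = 593.3 / 290.5 = 2.042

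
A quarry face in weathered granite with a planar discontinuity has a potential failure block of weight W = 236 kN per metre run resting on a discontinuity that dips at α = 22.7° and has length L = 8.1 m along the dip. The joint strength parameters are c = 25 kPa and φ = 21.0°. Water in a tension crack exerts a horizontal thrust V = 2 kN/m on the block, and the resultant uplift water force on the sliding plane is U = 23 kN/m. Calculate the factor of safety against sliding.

FS = 2.98

Resolving the block weight along and normal to the plane and applying the Mohr–Coulomb strength on the joint:
N' = W cosα − U − V sinα = 236·cos22.7° − 23 − 2·sin22.7° = 193.9 kN/m
Driving force T = W sinα + V cosα = 236·sin22.7° + 2·cos22.7° = 92.9 kN/m
Resisting force R = c·L + N'·tanφ = 25·8.1 + 193.9·tan21.0° = 202.5 + 74.4 = 276.9 kN/m
FS = R / T = 276.9 / 92.9 = 2.981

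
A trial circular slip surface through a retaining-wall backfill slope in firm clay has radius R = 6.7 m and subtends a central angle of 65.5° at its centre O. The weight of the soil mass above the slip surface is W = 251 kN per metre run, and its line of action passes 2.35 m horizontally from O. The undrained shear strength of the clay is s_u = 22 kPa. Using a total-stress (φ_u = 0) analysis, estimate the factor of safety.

FS = 1.91

Taking moments about the centre O, the resisting moment is provided by the undrained shear strength acting along the arc:
Arc length L_a = R·θ = 6.7·(65.5°·π/180) = 6.7·1.1432 = 7.66 m
M_R = s_u·L_a·R = 22·7.66·6.7 = 1129.0 kN·m/m
M_D = W·d = 251·2.35 = 589.9 kN·m/m
FS = M_R / M_D = 1129.0 / 589.9 = 1.914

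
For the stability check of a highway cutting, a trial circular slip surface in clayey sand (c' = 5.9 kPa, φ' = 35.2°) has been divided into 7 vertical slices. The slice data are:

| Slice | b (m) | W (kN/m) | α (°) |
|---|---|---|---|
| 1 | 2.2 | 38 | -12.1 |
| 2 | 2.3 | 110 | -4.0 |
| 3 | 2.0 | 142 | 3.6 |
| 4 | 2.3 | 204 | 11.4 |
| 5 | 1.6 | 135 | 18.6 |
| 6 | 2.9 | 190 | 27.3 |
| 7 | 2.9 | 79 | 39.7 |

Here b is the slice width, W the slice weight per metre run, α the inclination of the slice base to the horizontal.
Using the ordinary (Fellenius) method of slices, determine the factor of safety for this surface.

Ordinary method of slices: FS = Σ[c'·Δl_i + (W_i cosα_i)·tanφ'] / Σ W_i sinα_i, with Δl_i = b_i / cosα_i.
Slice 1: Δl = 2.2/cos(-12.1°) = 2.250 m; N'_1 = 38·cos(-12.1°) = 37.2; c'Δl = 13.27; W sinα = -8.0
Slice 2: Δl = 2.3/cos(-4.0°) = 2.306 m; N'_2 = 110·cos(-4.0°) = 109.7; c'Δl = 13.60; W sinα = -7.7
Slice 3: Δl = 2.0/cos3.6° = 2.004 m; N'_3 = 142·cos3.6° = 141.7; c'Δl = 11.82; W sinα = 8.9
Slice 4: Δl = 2.3/cos11.4° = 2.346 m; N'_4 = 204·cos11.4° = 200.0; c'Δl = 13.84; W sinα = 40.3
Slice 5: Δl = 1.6/cos18.6° = 1.688 m; N'_5 = 135·cos18.6° = 127.9; c'Δl = 9.96; W sinα = 43.1
Slice 6: Δl = 2.9/cos27.3° = 3.263 m; N'_6 = 190·cos27.3° = 168.8; c'Δl = 19.25; W sinα = 87.1
Slice 7: Δl = 2.9/cos39.7° = 3.769 m; N'_7 = 79·cos39.7° = 60.8; c'Δl = 22.24; W sinα = 50.5
Σc'Δl = 104.0 kN/m; ΣN' = 846.2 kN/m; ΣW sinα = 214.3 kN/m
Resisting = 104.0 + 846.2·tan35.2° = 104.0 + 596.9 = 700.9 kN/m
FS = 700.9 / 214.3 = 3.271

FS = 3.27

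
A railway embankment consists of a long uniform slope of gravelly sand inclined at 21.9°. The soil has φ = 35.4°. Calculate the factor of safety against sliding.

FS = 1.77

For a dry cohesionless infinite slope the factor of safety is FS = tanφ / tanβ.
FS = tan35.4° / tan21.9° = 0.7107 / 0.4020 = 1.768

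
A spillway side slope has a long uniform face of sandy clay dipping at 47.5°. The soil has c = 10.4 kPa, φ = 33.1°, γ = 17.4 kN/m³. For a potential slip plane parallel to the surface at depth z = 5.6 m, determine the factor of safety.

For an infinite slope with a slip plane parallel to the surface (no pore pressure): FS = [c + γz cos²β tanφ] / [γz sinβ cosβ].
γz = 17.4·5.6 = 97.44 kN/m²
Numerator = 10.4 + 97.44·cos²47.5°·tan33.1° = 10.4 + 97.44·0.4564·0.6519 = 39.392 kPa
Denominator = 97.44·sin47.5°·cos47.5° = 97.44·0.7373·0.6756 = 48.535 kPa
FS = 39.392 / 48.535 = 0.812

FS = 0.81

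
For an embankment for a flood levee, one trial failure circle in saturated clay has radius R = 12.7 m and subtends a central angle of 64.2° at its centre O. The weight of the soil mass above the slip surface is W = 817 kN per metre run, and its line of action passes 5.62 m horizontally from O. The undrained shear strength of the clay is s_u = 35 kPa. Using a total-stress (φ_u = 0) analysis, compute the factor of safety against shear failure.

Taking moments about the centre O, the resisting moment is provided by the undrained shear strength acting along the arc:
Arc length L_a = R·θ = 12.7·(64.2°·π/180) = 12.7·1.1205 = 14.23 m
M_R = s_u·L_a·R = 35·14.23·12.7 = 6325.4 kN·m/m
M_D = W·d = 817·5.62 = 4591.5 kN·m/m
FS = M_R / M_D = 6325.4 / 4591.5 = 1.378

FS = 1.38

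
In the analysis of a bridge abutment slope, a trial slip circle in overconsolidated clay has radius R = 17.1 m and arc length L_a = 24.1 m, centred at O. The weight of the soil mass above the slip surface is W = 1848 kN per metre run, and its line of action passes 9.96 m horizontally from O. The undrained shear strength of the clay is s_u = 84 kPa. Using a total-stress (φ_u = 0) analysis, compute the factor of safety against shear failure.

FS = 1.88

Taking moments about the centre O, the resisting moment is provided by the undrained shear strength acting along the arc:
M_R = s_u·L_a·R = 84·24.10·17.1 = 34617.2 kN·m/m
M_D = W·d = 1848·9.96 = 18406.1 kN·m/m
FS = M_R / M_D = 34617.2 / 18406.1 = 1.881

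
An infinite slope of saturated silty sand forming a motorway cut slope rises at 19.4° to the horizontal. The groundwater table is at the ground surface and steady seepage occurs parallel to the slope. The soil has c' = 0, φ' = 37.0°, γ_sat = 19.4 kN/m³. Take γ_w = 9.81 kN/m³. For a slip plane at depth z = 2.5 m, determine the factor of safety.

FS = 1.06

With seepage parallel to the slope and the water table at the surface, the effective normal stress on the slip plane uses the buoyant unit weight γ' = γ_sat − γ_w while the driving shear stress uses γ_sat:
FS = [c' + γ' z cos²β tanφ'] / [γ_sat z sinβ cosβ]
(For c' = 0 this reduces to FS = (γ'/γ_sat)·tanφ'/tanβ.)
γ' = 19.4 − 9.81 = 9.59 kN/m³
Numerator = 0.0 + 9.59·2.5·cos²19.4°·tan37.0° = 0.0 + 9.59·2.5·0.8897·0.7536 = 16.073 kPa
Denominator = 19.4·2.5·sin19.4°·cos19.4° = 19.4·2.5·0.3322·0.9432 = 15.195 kPa
FS = 16.073 / 15.195 = 1.058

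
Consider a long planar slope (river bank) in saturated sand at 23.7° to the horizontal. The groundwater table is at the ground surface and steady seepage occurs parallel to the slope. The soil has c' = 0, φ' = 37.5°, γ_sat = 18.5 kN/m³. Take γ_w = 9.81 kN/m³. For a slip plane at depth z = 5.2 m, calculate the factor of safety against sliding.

With seepage parallel to the slope and the water table at the surface, the effective normal stress on the slip plane uses the buoyant unit weight γ' = γ_sat − γ_w while the driving shear stress uses γ_sat:
FS = [c' + γ' z cos²β tanφ'] / [γ_sat z sinβ cosβ]
(For c' = 0 this reduces to FS = (γ'/γ_sat)·tanφ'/tanβ.)
γ' = 18.5 − 9.81 = 8.69 kN/m³
Numerator = 0.0 + 8.69·5.2·cos²23.7°·tan37.5° = 0.0 + 8.69·5.2·0.8384·0.7673 = 29.072 kPa
Denominator = 18.5·5.2·sin23.7°·cos23.7° = 18.5·5.2·0.4019·0.9157 = 35.406 kPa
FS = 29.072 / 35.406 = 0.821

FS = 0.82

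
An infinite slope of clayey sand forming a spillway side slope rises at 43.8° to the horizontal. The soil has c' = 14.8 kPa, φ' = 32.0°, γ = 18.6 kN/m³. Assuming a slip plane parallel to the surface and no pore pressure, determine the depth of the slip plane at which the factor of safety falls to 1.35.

Setting FS = 1.35 in FS = [c' + γz cos²β tanφ'] / [γz sinβ cosβ] and solving for z:
z = c' / [γ cosβ (FS·sinβ − cosβ·tanφ')]
  = 14.8 / [18.6·cos43.8°·(1.35·sin43.8° − cos43.8°·tan32.0°)]
  = 14.8 / [18.6·0.7218·(1.35·0.6921 − 0.7218·0.6249)]
  = 14.8 / 6.4894 = 2.281 m

z = 2.28 m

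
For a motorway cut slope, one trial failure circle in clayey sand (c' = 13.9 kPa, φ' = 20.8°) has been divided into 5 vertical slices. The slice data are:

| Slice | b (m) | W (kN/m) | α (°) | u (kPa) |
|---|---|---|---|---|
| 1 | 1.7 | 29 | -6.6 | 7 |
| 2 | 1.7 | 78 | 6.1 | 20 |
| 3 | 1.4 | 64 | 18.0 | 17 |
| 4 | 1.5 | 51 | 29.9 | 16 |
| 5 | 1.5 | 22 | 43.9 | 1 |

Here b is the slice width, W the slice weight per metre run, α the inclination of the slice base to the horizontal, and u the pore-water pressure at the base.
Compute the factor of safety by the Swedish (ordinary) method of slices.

FS = 2.58

Ordinary method of slices: FS = Σ[c'·Δl_i + (W_i cosα_i − u_i·Δl_i)·tanφ'] / Σ W_i sinα_i, with Δl_i = b_i / cosα_i.
Slice 1: Δl = 1.7/cos(-6.6°) = 1.711 m; N'_1 = 29·cos(-6.6°) − 7·1.711 = 16.8; c'Δl = 23.79; W sinα = -3.3
Slice 2: Δl = 1.7/cos6.1° = 1.710 m; N'_2 = 78·cos6.1° − 20·1.710 = 43.4; c'Δl = 23.76; W sinα = 8.3
Slice 3: Δl = 1.4/cos18.0° = 1.472 m; N'_3 = 64·cos18.0° − 17·1.472 = 35.8; c'Δl = 20.46; W sinα = 19.8
Slice 4: Δl = 1.5/cos29.9° = 1.730 m; N'_4 = 51·cos29.9° − 16·1.730 = 16.5; c'Δl = 24.05; W sinα = 25.4
Slice 5: Δl = 1.5/cos43.9° = 2.082 m; N'_5 = 22·cos43.9° − 1·2.082 = 13.8; c'Δl = 28.94; W sinα = 15.3
Σc'Δl = 121.0 kN/m; ΣN' = 126.3 kN/m; ΣW sinα = 65.4 kN/m
Resisting = 121.0 + 126.3·tan20.8° = 121.0 + 48.0 = 169.0 kN/m
FS = 169.0 / 65.4 = 2.584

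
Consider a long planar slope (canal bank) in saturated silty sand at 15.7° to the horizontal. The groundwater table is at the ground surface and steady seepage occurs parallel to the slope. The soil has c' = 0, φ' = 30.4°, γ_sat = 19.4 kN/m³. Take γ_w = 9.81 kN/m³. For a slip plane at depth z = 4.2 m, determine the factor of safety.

FS = 1.03

With seepage parallel to the slope and the water table at the surface, the effective normal stress on the slip plane uses the buoyant unit weight γ' = γ_sat − γ_w while the driving shear stress uses γ_sat:
FS = [c' + γ' z cos²β tanφ'] / [γ_sat z sinβ cosβ]
(For c' = 0 this reduces to FS = (γ'/γ_sat)·tanφ'/tanβ.)
γ' = 19.4 − 9.81 = 9.59 kN/m³
Numerator = 0.0 + 9.59·4.2·cos²15.7°·tan30.4° = 0.0 + 9.59·4.2·0.9268·0.5867 = 21.901 kPa
Denominator = 19.4·4.2·sin15.7°·cos15.7° = 19.4·4.2·0.2706·0.9627 = 21.226 kPa
FS = 21.901 / 21.226 = 1.032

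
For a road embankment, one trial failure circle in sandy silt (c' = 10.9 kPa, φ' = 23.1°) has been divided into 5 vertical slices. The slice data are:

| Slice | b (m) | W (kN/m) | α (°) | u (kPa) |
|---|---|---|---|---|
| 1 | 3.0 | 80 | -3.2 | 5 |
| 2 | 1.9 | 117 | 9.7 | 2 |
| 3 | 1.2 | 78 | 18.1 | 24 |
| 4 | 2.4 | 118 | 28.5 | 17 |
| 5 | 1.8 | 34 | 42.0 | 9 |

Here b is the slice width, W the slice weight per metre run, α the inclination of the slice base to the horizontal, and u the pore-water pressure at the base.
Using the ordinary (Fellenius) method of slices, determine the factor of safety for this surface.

FS = 2.05

Ordinary method of slices: FS = Σ[c'·Δl_i + (W_i cosα_i − u_i·Δl_i)·tanφ'] / Σ W_i sinα_i, with Δl_i = b_i / cosα_i.
Slice 1: Δl = 3.0/cos(-3.2°) = 3.005 m; N'_1 = 80·cos(-3.2°) − 5·3.005 = 64.9; c'Δl = 32.75; W sinα = -4.5
Slice 2: Δl = 1.9/cos9.7° = 1.928 m; N'_2 = 117·cos9.7° − 2·1.928 = 111.5; c'Δl = 21.01; W sinα = 19.7
Slice 3: Δl = 1.2/cos18.1° = 1.262 m; N'_3 = 78·cos18.1° − 24·1.262 = 43.8; c'Δl = 13.76; W sinα = 24.2
Slice 4: Δl = 2.4/cos28.5° = 2.731 m; N'_4 = 118·cos28.5° − 17·2.731 = 57.3; c'Δl = 29.77; W sinα = 56.3
Slice 5: Δl = 1.8/cos42.0° = 2.422 m; N'_5 = 34·cos42.0° − 9·2.422 = 3.5; c'Δl = 26.40; W sinα = 22.8
Σc'Δl = 123.7 kN/m; ΣN' = 280.9 kN/m; ΣW sinα = 118.5 kN/m
Resisting = 123.7 + 280.9·tan23.1° = 123.7 + 119.8 = 243.5 kN/m
FS = 243.5 / 118.5 = 2.054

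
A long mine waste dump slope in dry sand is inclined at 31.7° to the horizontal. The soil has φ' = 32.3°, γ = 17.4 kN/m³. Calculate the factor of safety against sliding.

FS = 1.02

For a dry cohesionless infinite slope the factor of safety is FS = tanφ' / tanβ.
FS = tan32.3° / tan31.7° = 0.6322 / 0.6176 = 1.024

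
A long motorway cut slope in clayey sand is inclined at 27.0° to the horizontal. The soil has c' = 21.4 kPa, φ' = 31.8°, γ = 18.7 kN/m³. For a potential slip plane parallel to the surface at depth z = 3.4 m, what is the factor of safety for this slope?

FS = 2.05

For an infinite slope with a slip plane parallel to the surface (no pore pressure): FS = [c' + γz cos²β tanφ'] / [γz sinβ cosβ].
γz = 18.7·3.4 = 63.58 kN/m²
Numerator = 21.4 + 63.58·cos²27.0°·tan31.8° = 21.4 + 63.58·0.7939·0.6200 = 52.696 kPa
Denominator = 63.58·sin27.0°·cos27.0° = 63.58·0.4540·0.8910 = 25.719 kPa
FS = 52.696 / 25.719 = 2.049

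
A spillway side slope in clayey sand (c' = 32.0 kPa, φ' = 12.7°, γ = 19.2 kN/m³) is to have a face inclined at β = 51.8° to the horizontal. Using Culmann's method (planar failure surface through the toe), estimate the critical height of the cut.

H_c = 22.82 m

Culmann's analysis gives the critical failure plane at α_cr = (β + φ')/2 = (51.8 + 12.7)/2 = 32.2°, and the critical height
H_c = (4c'/γ) · sinβ cosφ' / [1 − cos(β − φ')]
    = (4·32.0/19.2) · sin51.8°·cos12.7° / [1 − cos(39.1°)]
    = 6.667 · 0.7859·0.9755 / [1 − 0.7760]
    = 6.667 · 0.7666 / 0.2240
    = 22.82 m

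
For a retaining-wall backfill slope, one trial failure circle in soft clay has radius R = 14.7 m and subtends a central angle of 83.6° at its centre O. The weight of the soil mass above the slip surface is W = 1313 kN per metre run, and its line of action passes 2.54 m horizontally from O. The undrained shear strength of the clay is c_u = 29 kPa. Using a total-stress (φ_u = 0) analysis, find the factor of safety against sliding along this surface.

Taking moments about the centre O, the resisting moment is provided by the undrained shear strength acting along the arc:
Arc length L_a = R·θ = 14.7·(83.6°·π/180) = 14.7·1.4591 = 21.45 m
M_R = c_u·L_a·R = 29·21.45·14.7 = 9143.6 kN·m/m
M_D = W·d = 1313·2.54 = 3335.0 kN·m/m
FS = M_R / M_D = 9143.6 / 3335.0 = 2.742

FS = 2.74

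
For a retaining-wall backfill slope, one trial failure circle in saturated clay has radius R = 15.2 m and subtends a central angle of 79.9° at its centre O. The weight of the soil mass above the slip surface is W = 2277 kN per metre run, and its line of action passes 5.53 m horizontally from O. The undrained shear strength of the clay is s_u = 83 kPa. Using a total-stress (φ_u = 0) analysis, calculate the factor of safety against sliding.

Taking moments about the centre O, the resisting moment is provided by the undrained shear strength acting along the arc:
Arc length L_a = R·θ = 15.2·(79.9°·π/180) = 15.2·1.3945 = 21.20 m
M_R = s_u·L_a·R = 83·21.20·15.2 = 26741.7 kN·m/m
M_D = W·d = 2277·5.53 = 12591.8 kN·m/m
FS = M_R / M_D = 26741.7 / 12591.8 = 2.124

FS = 2.12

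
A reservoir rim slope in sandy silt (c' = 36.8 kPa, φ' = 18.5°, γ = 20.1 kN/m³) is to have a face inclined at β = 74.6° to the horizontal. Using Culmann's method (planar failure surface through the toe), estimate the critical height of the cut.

H_c = 15.14 m

Culmann's analysis gives the critical failure plane at α_cr = (β + φ')/2 = (74.6 + 18.5)/2 = 46.5°, and the critical height
H_c = (4c'/γ) · sinβ cosφ' / [1 − cos(β − φ')]
    = (4·36.8/20.1) · sin74.6°·cos18.5° / [1 − cos(56.1°)]
    = 7.323 · 0.9641·0.9483 / [1 − 0.5577]
    = 7.323 · 0.9143 / 0.4423
    = 15.14 m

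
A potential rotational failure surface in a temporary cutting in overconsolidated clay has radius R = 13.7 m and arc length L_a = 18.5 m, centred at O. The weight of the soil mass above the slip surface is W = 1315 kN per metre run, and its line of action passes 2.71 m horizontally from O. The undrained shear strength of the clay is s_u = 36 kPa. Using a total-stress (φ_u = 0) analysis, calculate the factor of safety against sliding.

Taking moments about the centre O, the resisting moment is provided by the undrained shear strength acting along the arc:
M_R = s_u·L_a·R = 36·18.50·13.7 = 9124.2 kN·m/m
M_D = W·d = 1315·2.71 = 3563.7 kN·m/m
FS = M_R / M_D = 9124.2 / 3563.7 = 2.560

FS = 2.56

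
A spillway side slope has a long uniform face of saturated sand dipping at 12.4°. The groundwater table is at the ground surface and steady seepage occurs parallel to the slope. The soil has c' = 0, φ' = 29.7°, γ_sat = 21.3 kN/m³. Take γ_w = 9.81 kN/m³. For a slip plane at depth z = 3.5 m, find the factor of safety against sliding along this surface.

FS = 1.40

With seepage parallel to the slope and the water table at the surface, the effective normal stress on the slip plane uses the buoyant unit weight γ' = γ_sat − γ_w while the driving shear stress uses γ_sat:
FS = [c' + γ' z cos²β tanφ'] / [γ_sat z sinβ cosβ]
(For c' = 0 this reduces to FS = (γ'/γ_sat)·tanφ'/tanβ.)
γ' = 21.3 − 9.81 = 11.49 kN/m³
Numerator = 0.0 + 11.49·3.5·cos²12.4°·tan29.7° = 0.0 + 11.49·3.5·0.9539·0.5704 = 21.881 kPa
Denominator = 21.3·3.5·sin12.4°·cos12.4° = 21.3·3.5·0.2147·0.9767 = 15.635 kPa
FS = 21.881 / 15.635 = 1.399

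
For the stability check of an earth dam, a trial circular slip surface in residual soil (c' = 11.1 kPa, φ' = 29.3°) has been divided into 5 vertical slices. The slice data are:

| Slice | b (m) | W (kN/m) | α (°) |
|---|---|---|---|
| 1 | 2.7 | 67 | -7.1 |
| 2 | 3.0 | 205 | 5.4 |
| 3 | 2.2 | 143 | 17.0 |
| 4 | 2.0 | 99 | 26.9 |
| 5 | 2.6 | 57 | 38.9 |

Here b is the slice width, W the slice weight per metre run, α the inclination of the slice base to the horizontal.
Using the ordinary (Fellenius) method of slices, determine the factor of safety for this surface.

FS = 3.40

Ordinary method of slices: FS = Σ[c'·Δl_i + (W_i cosα_i)·tanφ'] / Σ W_i sinα_i, with Δl_i = b_i / cosα_i.
Slice 1: Δl = 2.7/cos(-7.1°) = 2.721 m; N'_1 = 67·cos(-7.1°) = 66.5; c'Δl = 30.20; W sinα = -8.3
Slice 2: Δl = 3.0/cos5.4° = 3.013 m; N'_2 = 205·cos5.4° = 204.1; c'Δl = 33.45; W sinα = 19.3
Slice 3: Δl = 2.2/cos17.0° = 2.301 m; N'_3 = 143·cos17.0° = 136.8; c'Δl = 25.54; W sinα = 41.8
Slice 4: Δl = 2.0/cos26.9° = 2.243 m; N'_4 = 99·cos26.9° = 88.3; c'Δl = 24.89; W sinα = 44.8
Slice 5: Δl = 2.6/cos38.9° = 3.341 m; N'_5 = 57·cos38.9° = 44.4; c'Δl = 37.08; W sinα = 35.8
Σc'Δl = 151.2 kN/m; ΣN' = 540.0 kN/m; ΣW sinα = 133.4 kN/m
Resisting = 151.2 + 540.0·tan29.3° = 151.2 + 303.0 = 454.2 kN/m
FS = 454.2 / 133.4 = 3.405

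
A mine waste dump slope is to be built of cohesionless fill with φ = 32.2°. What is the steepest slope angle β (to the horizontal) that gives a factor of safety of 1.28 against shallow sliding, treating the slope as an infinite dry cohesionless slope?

For an infinite dry cohesionless slope FS = tanφ/tanβ, so tanβ = tanφ / FS.
tanβ = tan32.2° / 1.28 = 0.6297 / 1.28 = 0.4920
β = arctan(0.4920) = 26.20°

β = 26.2°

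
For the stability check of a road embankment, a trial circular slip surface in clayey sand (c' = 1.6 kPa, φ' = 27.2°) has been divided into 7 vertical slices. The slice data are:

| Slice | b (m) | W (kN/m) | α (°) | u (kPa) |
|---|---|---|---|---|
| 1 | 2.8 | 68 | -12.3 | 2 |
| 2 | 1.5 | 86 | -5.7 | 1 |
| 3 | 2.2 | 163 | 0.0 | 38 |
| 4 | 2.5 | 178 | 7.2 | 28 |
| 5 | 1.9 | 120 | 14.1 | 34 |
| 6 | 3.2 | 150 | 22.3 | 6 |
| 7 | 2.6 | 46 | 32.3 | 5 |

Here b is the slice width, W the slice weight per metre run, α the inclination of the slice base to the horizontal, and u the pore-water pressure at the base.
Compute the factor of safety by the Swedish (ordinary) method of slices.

Ordinary method of slices: FS = Σ[c'·Δl_i + (W_i cosα_i − u_i·Δl_i)·tanφ'] / Σ W_i sinα_i, with Δl_i = b_i / cosα_i.
Slice 1: Δl = 2.8/cos(-12.3°) = 2.866 m; N'_1 = 68·cos(-12.3°) − 2·2.866 = 60.7; c'Δl = 4.59; W sinα = -14.5
Slice 2: Δl = 1.5/cos(-5.7°) = 1.507 m; N'_2 = 86·cos(-5.7°) − 1·1.507 = 84.1; c'Δl = 2.41; W sinα = -8.5
Slice 3: Δl = 2.2/cos0.0° = 2.200 m; N'_3 = 163·cos0.0° − 38·2.200 = 79.4; c'Δl = 3.52; W sinα = 0.0
Slice 4: Δl = 2.5/cos7.2° = 2.520 m; N'_4 = 178·cos7.2° − 28·2.520 = 106.0; c'Δl = 4.03; W sinα = 22.3
Slice 5: Δl = 1.9/cos14.1° = 1.959 m; N'_5 = 120·cos14.1° − 34·1.959 = 49.8; c'Δl = 3.13; W sinα = 29.2
Slice 6: Δl = 3.2/cos22.3° = 3.459 m; N'_6 = 150·cos22.3° − 6·3.459 = 118.0; c'Δl = 5.53; W sinα = 56.9
Slice 7: Δl = 2.6/cos32.3° = 3.076 m; N'_7 = 46·cos32.3° − 5·3.076 = 23.5; c'Δl = 4.92; W sinα = 24.6
Σc'Δl = 28.1 kN/m; ΣN' = 521.5 kN/m; ΣW sinα = 110.0 kN/m
Resisting = 28.1 + 521.5·tan27.2° = 28.1 + 268.0 = 296.2 kN/m
FS = 296.2 / 110.0 = 2.692

FS = 2.69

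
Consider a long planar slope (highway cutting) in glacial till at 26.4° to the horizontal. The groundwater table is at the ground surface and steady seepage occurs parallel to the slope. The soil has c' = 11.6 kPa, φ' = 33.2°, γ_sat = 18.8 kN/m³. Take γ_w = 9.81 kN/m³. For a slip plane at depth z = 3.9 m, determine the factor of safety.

With seepage parallel to the slope and the water table at the surface, the effective normal stress on the slip plane uses the buoyant unit weight γ' = γ_sat − γ_w while the driving shear stress uses γ_sat:
FS = [c' + γ' z cos²β tanφ'] / [γ_sat z sinβ cosβ]
γ' = 18.8 − 9.81 = 8.99 kN/m³
Numerator = 11.6 + 8.99·3.9·cos²26.4°·tan33.2° = 11.6 + 8.99·3.9·0.8023·0.6544 = 30.007 kPa
Denominator = 18.8·3.9·sin26.4°·cos26.4° = 18.8·3.9·0.4446·0.8957 = 29.201 kPa
FS = 30.007 / 29.201 = 1.028

FS = 1.03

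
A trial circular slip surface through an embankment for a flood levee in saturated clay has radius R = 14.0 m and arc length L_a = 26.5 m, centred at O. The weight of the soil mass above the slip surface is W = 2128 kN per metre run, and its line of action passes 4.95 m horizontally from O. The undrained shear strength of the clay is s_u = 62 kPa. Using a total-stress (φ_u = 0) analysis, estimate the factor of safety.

FS = 2.18

Taking moments about the centre O, the resisting moment is provided by the undrained shear strength acting along the arc:
M_R = s_u·L_a·R = 62·26.50·14.0 = 23002.0 kN·m/m
M_D = W·d = 2128·4.95 = 10533.6 kN·m/m
FS = M_R / M_D = 23002.0 / 10533.6 = 2.184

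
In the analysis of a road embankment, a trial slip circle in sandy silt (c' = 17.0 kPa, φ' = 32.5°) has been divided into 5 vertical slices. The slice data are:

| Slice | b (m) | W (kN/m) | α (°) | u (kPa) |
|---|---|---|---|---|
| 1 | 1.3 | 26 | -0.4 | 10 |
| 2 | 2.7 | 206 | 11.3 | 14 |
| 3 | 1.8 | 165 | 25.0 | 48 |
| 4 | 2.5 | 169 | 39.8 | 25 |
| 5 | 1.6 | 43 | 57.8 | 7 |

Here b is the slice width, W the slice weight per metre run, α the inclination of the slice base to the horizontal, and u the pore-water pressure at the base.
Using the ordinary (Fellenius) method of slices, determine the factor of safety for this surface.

Ordinary method of slices: FS = Σ[c'·Δl_i + (W_i cosα_i − u_i·Δl_i)·tanφ'] / Σ W_i sinα_i, with Δl_i = b_i / cosα_i.
Slice 1: Δl = 1.3/cos(-0.4°) = 1.300 m; N'_1 = 26·cos(-0.4°) − 10·1.300 = 13.0; c'Δl = 22.10; W sinα = -0.2
Slice 2: Δl = 2.7/cos11.3° = 2.753 m; N'_2 = 206·cos11.3° − 14·2.753 = 163.5; c'Δl = 46.81; W sinα = 40.4
Slice 3: Δl = 1.8/cos25.0° = 1.986 m; N'_3 = 165·cos25.0° − 48·1.986 = 54.2; c'Δl = 33.76; W sinα = 69.7
Slice 4: Δl = 2.5/cos39.8° = 3.254 m; N'_4 = 169·cos39.8° − 25·3.254 = 48.5; c'Δl = 55.32; W sinα = 108.2
Slice 5: Δl = 1.6/cos57.8° = 3.003 m; N'_5 = 43·cos57.8° − 7·3.003 = 1.9; c'Δl = 51.04; W sinα = 36.4
Σc'Δl = 209.0 kN/m; ΣN' = 281.1 kN/m; ΣW sinα = 254.5 kN/m
Resisting = 209.0 + 281.1·tan32.5° = 209.0 + 179.1 = 388.1 kN/m
FS = 388.1 / 254.5 = 1.525

FS = 1.53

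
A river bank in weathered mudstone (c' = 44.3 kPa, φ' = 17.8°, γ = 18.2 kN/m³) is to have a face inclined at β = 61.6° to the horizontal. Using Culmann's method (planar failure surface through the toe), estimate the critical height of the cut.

H_c = 29.31 m

Culmann's analysis gives the critical failure plane at α_cr = (β + φ')/2 = (61.6 + 17.8)/2 = 39.7°, and the critical height
H_c = (4c'/γ) · sinβ cosφ' / [1 − cos(β − φ')]
    = (4·44.3/18.2) · sin61.6°·cos17.8° / [1 − cos(43.8°)]
    = 9.736 · 0.8796·0.9521 / [1 − 0.7218]
    = 9.736 · 0.8375 / 0.2782
    = 29.31 m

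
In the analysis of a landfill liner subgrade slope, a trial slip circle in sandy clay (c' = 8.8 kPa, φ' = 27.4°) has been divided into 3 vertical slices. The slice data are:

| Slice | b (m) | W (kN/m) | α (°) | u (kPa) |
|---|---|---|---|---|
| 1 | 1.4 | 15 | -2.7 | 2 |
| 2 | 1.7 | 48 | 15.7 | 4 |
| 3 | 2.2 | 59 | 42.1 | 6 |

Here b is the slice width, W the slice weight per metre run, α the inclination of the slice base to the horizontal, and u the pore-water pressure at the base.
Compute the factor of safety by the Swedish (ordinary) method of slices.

Ordinary method of slices: FS = Σ[c'·Δl_i + (W_i cosα_i − u_i·Δl_i)·tanφ'] / Σ W_i sinα_i, with Δl_i = b_i / cosα_i.
Slice 1: Δl = 1.4/cos(-2.7°) = 1.402 m; N'_1 = 15·cos(-2.7°) − 2·1.402 = 12.2; c'Δl = 12.33; W sinα = -0.7
Slice 2: Δl = 1.7/cos15.7° = 1.766 m; N'_2 = 48·cos15.7° − 4·1.766 = 39.1; c'Δl = 15.54; W sinα = 13.0
Slice 3: Δl = 2.2/cos42.1° = 2.965 m; N'_3 = 59·cos42.1° − 6·2.965 = 26.0; c'Δl = 26.09; W sinα = 39.6
Σc'Δl = 54.0 kN/m; ΣN' = 77.3 kN/m; ΣW sinα = 51.8 kN/m
Resisting = 54.0 + 77.3·tan27.4° = 54.0 + 40.1 = 94.0 kN/m
FS = 94.0 / 51.8 = 1.814

FS = 1.81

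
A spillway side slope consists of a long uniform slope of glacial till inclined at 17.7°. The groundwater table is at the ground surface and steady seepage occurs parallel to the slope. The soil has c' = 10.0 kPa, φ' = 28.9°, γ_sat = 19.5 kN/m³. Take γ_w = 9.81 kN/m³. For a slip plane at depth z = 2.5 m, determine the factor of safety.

FS = 1.57

With seepage parallel to the slope and the water table at the surface, the effective normal stress on the slip plane uses the buoyant unit weight γ' = γ_sat − γ_w while the driving shear stress uses γ_sat:
FS = [c' + γ' z cos²β tanφ'] / [γ_sat z sinβ cosβ]
γ' = 19.5 − 9.81 = 9.69 kN/m³
Numerator = 10.0 + 9.69·2.5·cos²17.7°·tan28.9° = 10.0 + 9.69·2.5·0.9076·0.5520 = 22.137 kPa
Denominator = 19.5·2.5·sin17.7°·cos17.7° = 19.5·2.5·0.3040·0.9527 = 14.120 kPa
FS = 22.137 / 14.120 = 1.568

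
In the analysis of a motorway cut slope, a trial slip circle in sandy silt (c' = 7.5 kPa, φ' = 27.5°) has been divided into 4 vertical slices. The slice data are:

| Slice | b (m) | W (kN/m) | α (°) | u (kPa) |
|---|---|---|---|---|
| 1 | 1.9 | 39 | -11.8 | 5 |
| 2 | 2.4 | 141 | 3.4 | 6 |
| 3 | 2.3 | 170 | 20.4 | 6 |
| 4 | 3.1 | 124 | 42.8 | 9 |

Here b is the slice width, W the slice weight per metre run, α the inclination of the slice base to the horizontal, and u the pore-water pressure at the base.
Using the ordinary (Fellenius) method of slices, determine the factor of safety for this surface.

FS = 1.85

Ordinary method of slices: FS = Σ[c'·Δl_i + (W_i cosα_i − u_i·Δl_i)·tanφ'] / Σ W_i sinα_i, with Δl_i = b_i / cosα_i.
Slice 1: Δl = 1.9/cos(-11.8°) = 1.941 m; N'_1 = 39·cos(-11.8°) − 5·1.941 = 28.5; c'Δl = 14.56; W sinα = -8.0
Slice 2: Δl = 2.4/cos3.4° = 2.404 m; N'_2 = 141·cos3.4° − 6·2.404 = 126.3; c'Δl = 18.03; W sinα = 8.4
Slice 3: Δl = 2.3/cos20.4° = 2.454 m; N'_3 = 170·cos20.4° − 6·2.454 = 144.6; c'Δl = 18.40; W sinα = 59.3
Slice 4: Δl = 3.1/cos42.8° = 4.225 m; N'_4 = 124·cos42.8° − 9·4.225 = 53.0; c'Δl = 31.69; W sinα = 84.3
Σc'Δl = 82.7 kN/m; ΣN' = 352.4 kN/m; ΣW sinα = 143.9 kN/m
Resisting = 82.7 + 352.4·tan27.5° = 82.7 + 183.4 = 266.1 kN/m
FS = 266.1 / 143.9 = 1.849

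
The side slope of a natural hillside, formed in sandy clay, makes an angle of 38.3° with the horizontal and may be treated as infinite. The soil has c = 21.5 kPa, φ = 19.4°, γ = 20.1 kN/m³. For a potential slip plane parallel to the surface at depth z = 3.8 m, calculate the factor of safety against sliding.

FS = 1.02

For an infinite slope with a slip plane parallel to the surface (no pore pressure): FS = [c + γz cos²β tanφ] / [γz sinβ cosβ].
γz = 20.1·3.8 = 76.38 kN/m²
Numerator = 21.5 + 76.38·cos²38.3°·tan19.4° = 21.5 + 76.38·0.6159·0.3522 = 38.066 kPa
Denominator = 76.38·sin38.3°·cos38.3° = 76.38·0.6198·0.7848 = 37.150 kPa
FS = 38.066 / 37.150 = 1.025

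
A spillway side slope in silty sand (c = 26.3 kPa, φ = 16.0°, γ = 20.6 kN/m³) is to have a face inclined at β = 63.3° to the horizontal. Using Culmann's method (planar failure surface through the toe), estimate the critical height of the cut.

Culmann's analysis gives the critical failure plane at α_cr = (β + φ)/2 = (63.3 + 16.0)/2 = 39.6°, and the critical height
H_c = (4c/γ) · sinβ cosφ / [1 − cos(β − φ)]
    = (4·26.3/20.6) · sin63.3°·cos16.0° / [1 − cos(47.3°)]
    = 5.107 · 0.8934·0.9613 / [1 − 0.6782]
    = 5.107 · 0.8588 / 0.3218
    = 13.63 m

H_c = 13.63 m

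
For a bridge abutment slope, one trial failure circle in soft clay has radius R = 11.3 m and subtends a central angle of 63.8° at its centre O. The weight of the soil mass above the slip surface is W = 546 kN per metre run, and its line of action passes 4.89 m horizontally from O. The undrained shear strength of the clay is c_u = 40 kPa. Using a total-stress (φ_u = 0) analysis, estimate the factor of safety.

Taking moments about the centre O, the resisting moment is provided by the undrained shear strength acting along the arc:
Arc length L_a = R·θ = 11.3·(63.8°·π/180) = 11.3·1.1135 = 12.58 m
M_R = c_u·L_a·R = 40·12.58·11.3 = 5687.4 kN·m/m
M_D = W·d = 546·4.89 = 2669.9 kN·m/m
FS = M_R / M_D = 5687.4 / 2669.9 = 2.130

FS = 2.13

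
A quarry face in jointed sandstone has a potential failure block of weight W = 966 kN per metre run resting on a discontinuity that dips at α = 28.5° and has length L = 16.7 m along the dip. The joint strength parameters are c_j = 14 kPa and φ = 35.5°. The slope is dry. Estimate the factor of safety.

FS = 1.82

Resolving the block weight along and normal to the plane and applying the Mohr–Coulomb strength on the joint:
N' = W cosα = 966·cos28.5° = 848.9 kN/m
Driving force T = W sinα = 966·sin28.5° = 460.9 kN/m
Resisting force R = c_j·L + N'·tanφ = 14·16.7 + 848.9·tan35.5° = 233.8 + 605.5 = 839.3 kN/m
FS = R / T = 839.3 / 460.9 = 1.821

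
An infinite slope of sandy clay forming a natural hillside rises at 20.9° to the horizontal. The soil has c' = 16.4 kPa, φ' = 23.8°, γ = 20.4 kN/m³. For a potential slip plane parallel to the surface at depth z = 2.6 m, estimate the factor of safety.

FS = 2.08

For an infinite slope with a slip plane parallel to the surface (no pore pressure): FS = [c' + γz cos²β tanφ'] / [γz sinβ cosβ].
γz = 20.4·2.6 = 53.04 kN/m²
Numerator = 16.4 + 53.04·cos²20.9°·tan23.8° = 16.4 + 53.04·0.8727·0.4411 = 36.816 kPa
Denominator = 53.04·sin20.9°·cos20.9° = 53.04·0.3567·0.9342 = 17.676 kPa
FS = 36.816 / 17.676 = 2.083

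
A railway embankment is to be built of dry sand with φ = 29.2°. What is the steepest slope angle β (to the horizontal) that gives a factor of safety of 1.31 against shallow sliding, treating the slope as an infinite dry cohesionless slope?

For an infinite dry cohesionless slope FS = tanφ/tanβ, so tanβ = tanφ / FS.
tanβ = tan29.2° / 1.31 = 0.5589 / 1.31 = 0.4266
β = arctan(0.4266) = 23.10°

β = 23.1°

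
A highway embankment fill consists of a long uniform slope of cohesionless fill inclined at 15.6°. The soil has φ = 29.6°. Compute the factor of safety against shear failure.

FS = 2.03

For a dry cohesionless infinite slope the factor of safety is FS = tanφ / tanβ.
FS = tan29.6° / tan15.6° = 0.5681 / 0.2792 = 2.035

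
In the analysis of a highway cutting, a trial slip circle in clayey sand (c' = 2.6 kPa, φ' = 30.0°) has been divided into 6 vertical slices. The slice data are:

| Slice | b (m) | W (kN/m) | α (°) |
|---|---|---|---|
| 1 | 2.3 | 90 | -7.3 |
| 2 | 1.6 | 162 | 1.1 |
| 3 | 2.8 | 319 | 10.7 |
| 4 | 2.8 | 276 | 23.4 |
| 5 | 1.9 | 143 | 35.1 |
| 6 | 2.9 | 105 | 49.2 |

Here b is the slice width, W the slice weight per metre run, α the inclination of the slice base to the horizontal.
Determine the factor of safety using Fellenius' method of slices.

Ordinary method of slices: FS = Σ[c'·Δl_i + (W_i cosα_i)·tanφ'] / Σ W_i sinα_i, with Δl_i = b_i / cosα_i.
Slice 1: Δl = 2.3/cos(-7.3°) = 2.319 m; N'_1 = 90·cos(-7.3°) = 89.3; c'Δl = 6.03; W sinα = -11.4
Slice 2: Δl = 1.6/cos1.1° = 1.600 m; N'_2 = 162·cos1.1° = 162.0; c'Δl = 4.16; W sinα = 3.1
Slice 3: Δl = 2.8/cos10.7° = 2.850 m; N'_3 = 319·cos10.7° = 313.5; c'Δl = 7.41; W sinα = 59.2
Slice 4: Δl = 2.8/cos23.4° = 3.051 m; N'_4 = 276·cos23.4° = 253.3; c'Δl = 7.93; W sinα = 109.6
Slice 5: Δl = 1.9/cos35.1° = 2.322 m; N'_5 = 143·cos35.1° = 117.0; c'Δl = 6.04; W sinα = 82.2
Slice 6: Δl = 2.9/cos49.2° = 4.438 m; N'_6 = 105·cos49.2° = 68.6; c'Δl = 11.54; W sinα = 79.5
Σc'Δl = 43.1 kN/m; ΣN' = 1003.6 kN/m; ΣW sinα = 322.2 kN/m
Resisting = 43.1 + 1003.6·tan30.0° = 43.1 + 579.4 = 622.5 kN/m
FS = 622.5 / 322.2 = 1.932

FS = 1.93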